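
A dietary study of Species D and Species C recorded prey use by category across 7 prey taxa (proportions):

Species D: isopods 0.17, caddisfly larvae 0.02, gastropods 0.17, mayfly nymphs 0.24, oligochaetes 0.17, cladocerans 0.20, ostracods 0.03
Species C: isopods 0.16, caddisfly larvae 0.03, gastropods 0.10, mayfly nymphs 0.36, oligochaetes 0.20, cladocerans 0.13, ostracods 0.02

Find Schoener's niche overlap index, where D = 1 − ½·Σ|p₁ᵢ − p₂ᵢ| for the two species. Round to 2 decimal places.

Σ|p₁ᵢ − p₂ᵢ| = 0.01 + 0.01 + 0.07 + 0.12 + 0.03 + 0.07 + 0.01 = 0.32
D = 1 − ½ × 0.32 = 1 − 0.160 = 0.8400

0.84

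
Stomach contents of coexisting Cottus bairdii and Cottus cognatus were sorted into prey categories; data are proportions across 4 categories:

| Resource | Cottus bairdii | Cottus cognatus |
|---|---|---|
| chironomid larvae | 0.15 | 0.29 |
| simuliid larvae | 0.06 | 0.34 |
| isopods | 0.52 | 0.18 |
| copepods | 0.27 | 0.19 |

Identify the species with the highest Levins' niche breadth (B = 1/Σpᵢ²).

Cottus cognatus

Σp_bairᵢ² = 0.15² + 0.06² + 0.52² + 0.27² = 0.0225 + 0.0036 + 0.2704 + 0.0729 = 0.3694
B_bair = 1 / 0.3694 = 2.7071
Σp_cognᵢ² = 0.29² + 0.34² + 0.18² + 0.19² = 0.0841 + 0.1156 + 0.0324 + 0.0361 = 0.2682
B_cogn = 1 / 0.2682 = 3.7286
Highest B → broadest niche (most generalist): Cottus cognatus (B = 3.73).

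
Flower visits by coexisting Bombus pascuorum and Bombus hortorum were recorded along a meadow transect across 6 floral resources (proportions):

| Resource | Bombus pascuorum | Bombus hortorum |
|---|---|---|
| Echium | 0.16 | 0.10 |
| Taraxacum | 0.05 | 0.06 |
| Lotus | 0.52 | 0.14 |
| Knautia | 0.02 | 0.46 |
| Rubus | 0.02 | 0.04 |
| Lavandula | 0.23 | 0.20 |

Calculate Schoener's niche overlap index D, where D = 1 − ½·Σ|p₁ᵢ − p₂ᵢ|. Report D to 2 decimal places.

0.53

Σ|p₁ᵢ − p₂ᵢ| = 0.06 + 0.01 + 0.38 + 0.44 + 0.02 + 0.03 = 0.94
D = 1 − ½ × 0.94 = 1 − 0.470 = 0.5300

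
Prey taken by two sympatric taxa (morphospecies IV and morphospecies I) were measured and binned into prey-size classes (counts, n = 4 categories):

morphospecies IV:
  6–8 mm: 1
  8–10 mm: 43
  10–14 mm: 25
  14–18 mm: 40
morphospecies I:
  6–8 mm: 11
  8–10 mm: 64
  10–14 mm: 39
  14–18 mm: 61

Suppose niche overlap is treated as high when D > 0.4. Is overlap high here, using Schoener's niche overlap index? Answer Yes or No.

Yes

Proportions for morphospecies IV (n=109): 1/109=0.0092, 43/109=0.3945, 25/109=0.2294, 40/109=0.3670
Proportions for morphospecies I (n=175): 11/175=0.0629, 64/175=0.3657, 39/175=0.2229, 61/175=0.3486
Σ|p₁ᵢ − p₂ᵢ| = 0.0537 + 0.0288 + 0.0065 + 0.0184 = 0.1074
D = 1 − ½ × 0.1074 = 1 − 0.05370 = 0.94630
D = 0.94630 > 0.4 → Yes.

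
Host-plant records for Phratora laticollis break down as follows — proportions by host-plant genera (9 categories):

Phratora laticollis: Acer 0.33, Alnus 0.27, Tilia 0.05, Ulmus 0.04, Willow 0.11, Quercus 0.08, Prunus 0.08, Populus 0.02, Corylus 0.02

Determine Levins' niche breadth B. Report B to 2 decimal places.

4.73

Σpᵢ² = 0.33² + 0.27² + 0.05² + 0.04² + 0.11² + 0.08² + 0.08² + 0.02² + 0.02² = 0.1089 + 0.0729 + 0.0025 + 0.0016 + 0.0121 + 0.0064 + 0.0064 + 0.0004 + 0.0004 = 0.2116
B = 1 / 0.2116 = 4.7259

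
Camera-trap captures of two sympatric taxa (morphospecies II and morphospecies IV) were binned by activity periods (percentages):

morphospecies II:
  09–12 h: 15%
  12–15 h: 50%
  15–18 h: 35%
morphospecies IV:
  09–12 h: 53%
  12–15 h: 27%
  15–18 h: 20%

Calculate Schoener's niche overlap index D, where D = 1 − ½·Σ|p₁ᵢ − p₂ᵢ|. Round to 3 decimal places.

Convert percentages to proportions (divide by 100).
Σ|p₁ᵢ − p₂ᵢ| = 0.38 + 0.23 + 0.15 = 0.76
D = 1 − ½ × 0.76 = 1 − 0.380 = 0.62000

0.620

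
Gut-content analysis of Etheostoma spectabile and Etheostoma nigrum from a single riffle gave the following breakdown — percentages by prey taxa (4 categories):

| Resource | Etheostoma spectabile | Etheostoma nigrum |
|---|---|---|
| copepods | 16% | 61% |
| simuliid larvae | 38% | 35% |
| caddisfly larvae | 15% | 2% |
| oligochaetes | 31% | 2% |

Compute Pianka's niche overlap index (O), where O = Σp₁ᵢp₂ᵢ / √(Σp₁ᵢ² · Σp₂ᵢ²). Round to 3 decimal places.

0.634

Convert percentages to proportions (divide by 100).
Σ p₁ᵢp₂ᵢ = 0.0976 + 0.1330 + 0.0030 + 0.0062 = 0.2398
Σp_1ᵢ² = 0.16² + 0.38² + 0.15² + 0.31² = 0.0256 + 0.1444 + 0.0225 + 0.0961 = 0.2886
Σp_2ᵢ² = 0.61² + 0.35² + 0.02² + 0.02² = 0.3721 + 0.1225 + 0.0004 + 0.0004 = 0.4954
O = 0.2398 / √(0.2886 × 0.4954) = 0.2398 / 0.378117 = 0.63420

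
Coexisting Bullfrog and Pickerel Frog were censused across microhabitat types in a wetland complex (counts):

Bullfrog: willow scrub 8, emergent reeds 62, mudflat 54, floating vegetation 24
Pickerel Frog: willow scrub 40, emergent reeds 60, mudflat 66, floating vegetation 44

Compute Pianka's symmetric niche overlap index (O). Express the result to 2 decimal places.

Proportions for Bullfrog (n=148): 8/148=0.0541, 62/148=0.4189, 54/148=0.3649, 24/148=0.1622
Proportions for Pickerel Frog (n=210): 40/210=0.1905, 60/210=0.2857, 66/210=0.3143, 44/210=0.2095
Σ p₁ᵢp₂ᵢ = 0.010306 + 0.119680 + 0.114688 + 0.033981 = 0.278655
Σp_1ᵢ² = 0.0541² + 0.4189² + 0.3649² + 0.1622² = 0.002927 + 0.175477 + 0.133152 + 0.026309 = 0.337865
Σp_2ᵢ² = 0.1905² + 0.2857² + 0.3143² + 0.2095² = 0.036290 + 0.081624 + 0.098784 + 0.043890 = 0.260588
O = 0.278655 / √(0.337865 × 0.260588) = 0.278655 / 0.2967214 = 0.9391

0.94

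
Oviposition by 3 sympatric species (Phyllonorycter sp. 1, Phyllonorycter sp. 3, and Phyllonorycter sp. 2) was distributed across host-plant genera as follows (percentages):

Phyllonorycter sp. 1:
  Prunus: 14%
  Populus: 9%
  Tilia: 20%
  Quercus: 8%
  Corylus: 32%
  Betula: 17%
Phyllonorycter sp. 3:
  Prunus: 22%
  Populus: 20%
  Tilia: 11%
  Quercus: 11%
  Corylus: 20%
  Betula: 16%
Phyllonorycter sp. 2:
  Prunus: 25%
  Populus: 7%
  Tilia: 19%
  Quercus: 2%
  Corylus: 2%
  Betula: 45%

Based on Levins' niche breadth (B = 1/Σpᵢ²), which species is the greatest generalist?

Phyllonorycter sp. 3

Convert percentages to proportions (divide by 100).
Σp_1ᵢ² = 0.14² + 0.09² + 0.20² + 0.08² + 0.32² + 0.17² = 0.0196 + 0.0081 + 0.0400 + 0.0064 + 0.1024 + 0.0289 = 0.2054
B_1 = 1 / 0.2054 = 4.8685
Σp_3ᵢ² = 0.22² + 0.20² + 0.11² + 0.11² + 0.20² + 0.16² = 0.0484 + 0.0400 + 0.0121 + 0.0121 + 0.0400 + 0.0256 = 0.1782
B_3 = 1 / 0.1782 = 5.6117
Σp_2ᵢ² = 0.25² + 0.07² + 0.19² + 0.02² + 0.02² + 0.45² = 0.0625 + 0.0049 + 0.0361 + 0.0004 + 0.0004 + 0.2025 = 0.3068
B_2 = 1 / 0.3068 = 3.2595
Highest B → broadest niche (most generalist): Phyllonorycter sp. 3 (B = 5.61).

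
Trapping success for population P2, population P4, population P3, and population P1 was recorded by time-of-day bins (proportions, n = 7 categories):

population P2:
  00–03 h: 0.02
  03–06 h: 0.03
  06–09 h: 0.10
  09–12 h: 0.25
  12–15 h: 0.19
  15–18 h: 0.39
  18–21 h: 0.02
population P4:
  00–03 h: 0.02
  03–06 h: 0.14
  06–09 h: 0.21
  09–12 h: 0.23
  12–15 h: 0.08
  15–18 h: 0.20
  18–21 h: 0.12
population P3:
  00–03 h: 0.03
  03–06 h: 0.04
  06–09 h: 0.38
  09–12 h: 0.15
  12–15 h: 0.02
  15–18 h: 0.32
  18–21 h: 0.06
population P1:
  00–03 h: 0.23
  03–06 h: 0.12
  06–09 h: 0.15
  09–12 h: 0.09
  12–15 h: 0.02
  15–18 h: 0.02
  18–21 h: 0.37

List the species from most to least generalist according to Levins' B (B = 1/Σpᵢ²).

Σp_P2ᵢ² = 0.02² + 0.03² + 0.10² + 0.25² + 0.19² + 0.39² + 0.02² = 0.0004 + 0.0009 + 0.0100 + 0.0625 + 0.0361 + 0.1521 + 0.0004 = 0.2624
B_P2 = 1 / 0.2624 = 3.8110
Σp_P4ᵢ² = 0.02² + 0.14² + 0.21² + 0.23² + 0.08² + 0.20² + 0.12² = 0.0004 + 0.0196 + 0.0441 + 0.0529 + 0.0064 + 0.0400 + 0.0144 = 0.1778
B_P4 = 1 / 0.1778 = 5.6243
Σp_P3ᵢ² = 0.03² + 0.04² + 0.38² + 0.15² + 0.02² + 0.32² + 0.06² = 0.0009 + 0.0016 + 0.1444 + 0.0225 + 0.0004 + 0.1024 + 0.0036 = 0.2758
B_P3 = 1 / 0.2758 = 3.6258
Σp_P1ᵢ² = 0.23² + 0.12² + 0.15² + 0.09² + 0.02² + 0.02² + 0.37² = 0.0529 + 0.0144 + 0.0225 + 0.0081 + 0.0004 + 0.0004 + 0.1369 = 0.2356
B_P1 = 1 / 0.2356 = 4.2445
Ranking by B (broadest → narrowest): population P4 (5.62) > population P1 (4.24) > population P2 (3.81) > population P3 (3.63)

population P4 > population P1 > population P2 > population P3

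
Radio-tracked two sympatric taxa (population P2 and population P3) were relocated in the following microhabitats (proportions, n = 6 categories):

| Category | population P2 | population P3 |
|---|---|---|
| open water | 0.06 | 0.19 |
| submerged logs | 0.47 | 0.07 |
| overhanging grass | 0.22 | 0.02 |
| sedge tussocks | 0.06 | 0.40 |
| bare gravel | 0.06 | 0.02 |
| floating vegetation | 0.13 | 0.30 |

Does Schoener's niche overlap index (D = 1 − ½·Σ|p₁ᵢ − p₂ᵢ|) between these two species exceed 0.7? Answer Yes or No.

Σ|p₁ᵢ − p₂ᵢ| = 0.13 + 0.40 + 0.20 + 0.34 + 0.04 + 0.17 = 1.28
D = 1 − ½ × 1.28 = 1 − 0.640 = 0.3600
D = 0.3600 < 0.7 → No.

No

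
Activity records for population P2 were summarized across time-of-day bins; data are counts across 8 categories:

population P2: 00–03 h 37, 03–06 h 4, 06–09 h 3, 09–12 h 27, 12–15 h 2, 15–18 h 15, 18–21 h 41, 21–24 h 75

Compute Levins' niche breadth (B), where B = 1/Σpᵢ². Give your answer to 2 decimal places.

Proportions for population P2 (n=204): 37/204=0.1814, 4/204=0.0196, 3/204=0.0147, 27/204=0.1324, 2/204=0.0098, 15/204=0.0735, 41/204=0.2010, 75/204=0.3676
Σpᵢ² = 0.1814² + 0.0196² + 0.0147² + 0.1324² + 0.0098² + 0.0735² + 0.2010² + 0.3676² = 0.032906 + 0.000384 + 0.000216 + 0.017530 + 0.000096 + 0.005402 + 0.040401 + 0.135130 = 0.232065
B = 1 / 0.232065 = 4.3091

4.31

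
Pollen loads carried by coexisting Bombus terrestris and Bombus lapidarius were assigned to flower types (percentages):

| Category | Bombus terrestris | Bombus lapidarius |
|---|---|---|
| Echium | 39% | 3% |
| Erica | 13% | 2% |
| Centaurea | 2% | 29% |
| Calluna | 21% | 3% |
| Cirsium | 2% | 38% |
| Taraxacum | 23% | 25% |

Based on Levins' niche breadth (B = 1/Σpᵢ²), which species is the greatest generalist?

Bombus terrestris

Convert percentages to proportions (divide by 100).
Σp_terrᵢ² = 0.39² + 0.13² + 0.02² + 0.21² + 0.02² + 0.23² = 0.1521 + 0.0169 + 0.0004 + 0.0441 + 0.0004 + 0.0529 = 0.2668
B_terr = 1 / 0.2668 = 3.7481
Σp_lapiᵢ² = 0.03² + 0.02² + 0.29² + 0.03² + 0.38² + 0.25² = 0.0009 + 0.0004 + 0.0841 + 0.0009 + 0.1444 + 0.0625 = 0.2932
B_lapi = 1 / 0.2932 = 3.4106
Highest B → broadest niche (most generalist): Bombus terrestris (B = 3.75).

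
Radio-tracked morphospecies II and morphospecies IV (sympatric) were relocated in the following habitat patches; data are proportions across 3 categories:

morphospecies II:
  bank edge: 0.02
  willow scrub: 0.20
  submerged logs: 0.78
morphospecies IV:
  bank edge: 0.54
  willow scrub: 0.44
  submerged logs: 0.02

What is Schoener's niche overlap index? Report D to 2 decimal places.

0.24

Σ|p₁ᵢ − p₂ᵢ| = 0.52 + 0.24 + 0.76 = 1.52
D = 1 − ½ × 1.52 = 1 − 0.760 = 0.2400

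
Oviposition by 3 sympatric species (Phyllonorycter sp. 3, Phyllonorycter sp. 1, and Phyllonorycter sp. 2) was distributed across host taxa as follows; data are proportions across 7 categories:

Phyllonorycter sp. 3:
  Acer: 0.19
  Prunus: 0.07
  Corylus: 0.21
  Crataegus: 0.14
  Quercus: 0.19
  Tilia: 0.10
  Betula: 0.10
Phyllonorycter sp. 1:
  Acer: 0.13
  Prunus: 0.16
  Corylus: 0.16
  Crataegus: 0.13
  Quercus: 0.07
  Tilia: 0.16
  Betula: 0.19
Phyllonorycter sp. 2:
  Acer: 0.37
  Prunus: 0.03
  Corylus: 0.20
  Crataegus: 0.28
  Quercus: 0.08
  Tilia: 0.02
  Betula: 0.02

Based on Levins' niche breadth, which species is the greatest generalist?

Phyllonorycter sp. 1

Σp_3ᵢ² = 0.19² + 0.07² + 0.21² + 0.14² + 0.19² + 0.10² + 0.10² = 0.0361 + 0.0049 + 0.0441 + 0.0196 + 0.0361 + 0.0100 + 0.0100 = 0.1608
B_3 = 1 / 0.1608 = 6.2189
Σp_1ᵢ² = 0.13² + 0.16² + 0.16² + 0.13² + 0.07² + 0.16² + 0.19² = 0.0169 + 0.0256 + 0.0256 + 0.0169 + 0.0049 + 0.0256 + 0.0361 = 0.1516
B_1 = 1 / 0.1516 = 6.5963
Σp_2ᵢ² = 0.37² + 0.03² + 0.20² + 0.28² + 0.08² + 0.02² + 0.02² = 0.1369 + 0.0009 + 0.0400 + 0.0784 + 0.0064 + 0.0004 + 0.0004 = 0.2634
B_2 = 1 / 0.2634 = 3.7965
Highest B → broadest niche (most generalist): Phyllonorycter sp. 1 (B = 6.60).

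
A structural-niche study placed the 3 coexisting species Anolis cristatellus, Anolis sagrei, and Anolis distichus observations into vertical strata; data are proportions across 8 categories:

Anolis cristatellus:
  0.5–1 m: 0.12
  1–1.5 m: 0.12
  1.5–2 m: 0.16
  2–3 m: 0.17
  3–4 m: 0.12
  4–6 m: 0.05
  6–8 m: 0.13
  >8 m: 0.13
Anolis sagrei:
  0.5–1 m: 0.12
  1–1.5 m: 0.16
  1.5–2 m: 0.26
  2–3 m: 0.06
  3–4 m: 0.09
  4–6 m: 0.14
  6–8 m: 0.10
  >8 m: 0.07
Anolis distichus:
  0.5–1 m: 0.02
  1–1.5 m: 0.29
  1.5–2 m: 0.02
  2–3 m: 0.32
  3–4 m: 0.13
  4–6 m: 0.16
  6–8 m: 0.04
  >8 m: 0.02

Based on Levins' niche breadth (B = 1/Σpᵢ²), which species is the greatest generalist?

Σp_crisᵢ² = 0.12² + 0.12² + 0.16² + 0.17² + 0.12² + 0.05² + 0.13² + 0.13² = 0.0144 + 0.0144 + 0.0256 + 0.0289 + 0.0144 + 0.0025 + 0.0169 + 0.0169 = 0.1340
B_cris = 1 / 0.1340 = 7.4627
Σp_sagrᵢ² = 0.12² + 0.16² + 0.26² + 0.06² + 0.09² + 0.14² + 0.10² + 0.07² = 0.0144 + 0.0256 + 0.0676 + 0.0036 + 0.0081 + 0.0196 + 0.0100 + 0.0049 = 0.1538
B_sagr = 1 / 0.1538 = 6.5020
Σp_distᵢ² = 0.02² + 0.29² + 0.02² + 0.32² + 0.13² + 0.16² + 0.04² + 0.02² = 0.0004 + 0.0841 + 0.0004 + 0.1024 + 0.0169 + 0.0256 + 0.0016 + 0.0004 = 0.2318
B_dist = 1 / 0.2318 = 4.3141
Highest B → broadest niche (most generalist): Anolis cristatellus (B = 7.46).

Anolis cristatellus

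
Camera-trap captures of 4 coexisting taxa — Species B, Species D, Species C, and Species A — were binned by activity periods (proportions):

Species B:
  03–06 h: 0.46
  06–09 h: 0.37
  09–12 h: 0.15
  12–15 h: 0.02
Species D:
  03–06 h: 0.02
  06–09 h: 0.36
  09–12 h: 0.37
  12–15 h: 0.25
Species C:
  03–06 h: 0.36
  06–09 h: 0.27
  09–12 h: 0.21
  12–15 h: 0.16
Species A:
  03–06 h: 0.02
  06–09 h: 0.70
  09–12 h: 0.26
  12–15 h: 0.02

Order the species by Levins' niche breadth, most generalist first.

Species C > Species D > Species B > Species A

Σp_Bᵢ² = 0.46² + 0.37² + 0.15² + 0.02² = 0.2116 + 0.1369 + 0.0225 + 0.0004 = 0.3714
B_B = 1 / 0.3714 = 2.6925
Σp_Dᵢ² = 0.02² + 0.36² + 0.37² + 0.25² = 0.0004 + 0.1296 + 0.1369 + 0.0625 = 0.3294
B_D = 1 / 0.3294 = 3.0358
Σp_Cᵢ² = 0.36² + 0.27² + 0.21² + 0.16² = 0.1296 + 0.0729 + 0.0441 + 0.0256 = 0.2722
B_C = 1 / 0.2722 = 3.6738
Σp_Aᵢ² = 0.02² + 0.70² + 0.26² + 0.02² = 0.0004 + 0.4900 + 0.0676 + 0.0004 = 0.5584
B_A = 1 / 0.5584 = 1.7908
Ranking by B (broadest → narrowest): Species C (3.67) > Species D (3.04) > Species B (2.69) > Species A (1.79)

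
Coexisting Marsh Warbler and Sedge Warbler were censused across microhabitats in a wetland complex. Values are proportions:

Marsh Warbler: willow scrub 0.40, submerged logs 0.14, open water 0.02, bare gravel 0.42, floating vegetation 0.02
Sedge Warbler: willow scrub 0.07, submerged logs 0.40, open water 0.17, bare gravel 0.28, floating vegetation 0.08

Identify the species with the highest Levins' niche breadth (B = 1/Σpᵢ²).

Σp_Marsᵢ² = 0.40² + 0.14² + 0.02² + 0.42² + 0.02² = 0.1600 + 0.0196 + 0.0004 + 0.1764 + 0.0004 = 0.3568
B_Mars = 1 / 0.3568 = 2.8027
Σp_Sedgᵢ² = 0.07² + 0.40² + 0.17² + 0.28² + 0.08² = 0.0049 + 0.1600 + 0.0289 + 0.0784 + 0.0064 = 0.2786
B_Sedg = 1 / 0.2786 = 3.5894
Highest B → broadest niche (most generalist): Sedge Warbler (B = 3.59).

Sedge Warbler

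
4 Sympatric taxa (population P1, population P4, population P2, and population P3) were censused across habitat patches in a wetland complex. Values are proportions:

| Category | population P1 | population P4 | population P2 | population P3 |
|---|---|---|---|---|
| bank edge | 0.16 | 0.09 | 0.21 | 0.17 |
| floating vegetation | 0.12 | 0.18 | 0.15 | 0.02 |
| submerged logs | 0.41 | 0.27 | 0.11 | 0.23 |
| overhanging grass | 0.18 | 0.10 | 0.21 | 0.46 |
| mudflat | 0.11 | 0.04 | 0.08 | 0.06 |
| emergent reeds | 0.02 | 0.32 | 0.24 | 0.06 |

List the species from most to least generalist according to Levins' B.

population P2 > population P4 > population P1 > population P3

Σp_P1ᵢ² = 0.16² + 0.12² + 0.41² + 0.18² + 0.11² + 0.02² = 0.0256 + 0.0144 + 0.1681 + 0.0324 + 0.0121 + 0.0004 = 0.2530
B_P1 = 1 / 0.2530 = 3.9526
Σp_P4ᵢ² = 0.09² + 0.18² + 0.27² + 0.10² + 0.04² + 0.32² = 0.0081 + 0.0324 + 0.0729 + 0.0100 + 0.0016 + 0.1024 = 0.2274
B_P4 = 1 / 0.2274 = 4.3975
Σp_P2ᵢ² = 0.21² + 0.15² + 0.11² + 0.21² + 0.08² + 0.24² = 0.0441 + 0.0225 + 0.0121 + 0.0441 + 0.0064 + 0.0576 = 0.1868
B_P2 = 1 / 0.1868 = 5.3533
Σp_P3ᵢ² = 0.17² + 0.02² + 0.23² + 0.46² + 0.06² + 0.06² = 0.0289 + 0.0004 + 0.0529 + 0.2116 + 0.0036 + 0.0036 = 0.3010
B_P3 = 1 / 0.3010 = 3.3223
Ranking by B (broadest → narrowest): population P2 (5.35) > population P4 (4.40) > population P1 (3.95) > population P3 (3.32)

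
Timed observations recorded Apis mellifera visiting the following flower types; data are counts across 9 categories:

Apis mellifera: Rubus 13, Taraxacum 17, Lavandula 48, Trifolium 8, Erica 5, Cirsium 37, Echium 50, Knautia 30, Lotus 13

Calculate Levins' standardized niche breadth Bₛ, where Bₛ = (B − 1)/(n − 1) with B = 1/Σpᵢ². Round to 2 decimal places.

Proportions for Apis mellifera (n=221): 13/221=0.0588, 17/221=0.0769, 48/221=0.2172, 8/221=0.0362, 5/221=0.0226, 37/221=0.1674, 50/221=0.2262, 30/221=0.1357, 13/221=0.0588
Σpᵢ² = 0.0588² + 0.0769² + 0.2172² + 0.0362² + 0.0226² + 0.1674² + 0.2262² + 0.1357² + 0.0588² = 0.003457 + 0.005914 + 0.047176 + 0.001310 + 0.000511 + 0.028023 + 0.051166 + 0.018414 + 0.003457 = 0.159428
B = 1 / 0.159428 = 6.2724
Bₛ = (B − 1)/(n − 1) = (6.2724 − 1)/(9 − 1) = 5.2724/8 = 0.6591

0.66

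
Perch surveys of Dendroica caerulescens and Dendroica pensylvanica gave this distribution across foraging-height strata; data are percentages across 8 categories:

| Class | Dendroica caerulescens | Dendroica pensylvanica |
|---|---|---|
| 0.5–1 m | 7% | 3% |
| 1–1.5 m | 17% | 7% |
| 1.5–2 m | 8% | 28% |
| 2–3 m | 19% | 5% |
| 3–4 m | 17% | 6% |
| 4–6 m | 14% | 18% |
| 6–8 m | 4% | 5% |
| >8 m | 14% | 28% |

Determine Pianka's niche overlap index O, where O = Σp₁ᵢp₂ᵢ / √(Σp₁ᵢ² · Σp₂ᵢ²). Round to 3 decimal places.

0.711

Convert percentages to proportions (divide by 100).
Σ p₁ᵢp₂ᵢ = 0.0021 + 0.0119 + 0.0224 + 0.0095 + 0.0102 + 0.0252 + 0.0020 + 0.0392 = 0.1225
Σp_1ᵢ² = 0.07² + 0.17² + 0.08² + 0.19² + 0.17² + 0.14² + 0.04² + 0.14² = 0.0049 + 0.0289 + 0.0064 + 0.0361 + 0.0289 + 0.0196 + 0.0016 + 0.0196 = 0.1460
Σp_2ᵢ² = 0.03² + 0.07² + 0.28² + 0.05² + 0.06² + 0.18² + 0.05² + 0.28² = 0.0009 + 0.0049 + 0.0784 + 0.0025 + 0.0036 + 0.0324 + 0.0025 + 0.0784 = 0.2036
O = 0.1225 / √(0.1460 × 0.2036) = 0.1225 / 0.172411 = 0.71051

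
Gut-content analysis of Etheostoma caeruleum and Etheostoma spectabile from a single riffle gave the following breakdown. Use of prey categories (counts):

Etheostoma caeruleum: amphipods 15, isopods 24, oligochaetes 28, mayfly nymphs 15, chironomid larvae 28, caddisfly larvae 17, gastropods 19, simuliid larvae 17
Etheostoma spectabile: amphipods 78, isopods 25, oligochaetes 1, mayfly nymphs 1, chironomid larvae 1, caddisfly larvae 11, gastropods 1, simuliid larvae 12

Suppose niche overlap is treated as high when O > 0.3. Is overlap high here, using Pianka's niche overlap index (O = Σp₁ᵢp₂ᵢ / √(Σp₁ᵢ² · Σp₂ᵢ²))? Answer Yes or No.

Yes

Proportions for Etheostoma caeruleum (n=163): 15/163=0.0920, 24/163=0.1472, 28/163=0.1718, 15/163=0.0920, 28/163=0.1718, 17/163=0.1043, 19/163=0.1166, 17/163=0.1043
Proportions for Etheostoma spectabile (n=130): 78/130=0.6000, 25/130=0.1923, 1/130=0.0077, 1/130=0.0077, 1/130=0.0077, 11/130=0.0846, 1/130=0.0077, 12/130=0.0923
Σ p₁ᵢp₂ᵢ = 0.055200 + 0.028307 + 0.001323 + 0.000708 + 0.001323 + 0.008824 + 0.000898 + 0.009627 = 0.106210
Σp_1ᵢ² = 0.0920² + 0.1472² + 0.1718² + 0.0920² + 0.1718² + 0.1043² + 0.1166² + 0.1043² = 0.008464 + 0.021668 + 0.029515 + 0.008464 + 0.029515 + 0.010878 + 0.013596 + 0.010878 = 0.132978
Σp_2ᵢ² = 0.6000² + 0.1923² + 0.0077² + 0.0077² + 0.0077² + 0.0846² + 0.0077² + 0.0923² = 0.360000 + 0.036979 + 0.000059 + 0.000059 + 0.000059 + 0.007157 + 0.000059 + 0.008519 = 0.412891
O = 0.106210 / √(0.132978 × 0.412891) = 0.106210 / 0.2343191 = 0.4533
O = 0.4533 > 0.3 → Yes.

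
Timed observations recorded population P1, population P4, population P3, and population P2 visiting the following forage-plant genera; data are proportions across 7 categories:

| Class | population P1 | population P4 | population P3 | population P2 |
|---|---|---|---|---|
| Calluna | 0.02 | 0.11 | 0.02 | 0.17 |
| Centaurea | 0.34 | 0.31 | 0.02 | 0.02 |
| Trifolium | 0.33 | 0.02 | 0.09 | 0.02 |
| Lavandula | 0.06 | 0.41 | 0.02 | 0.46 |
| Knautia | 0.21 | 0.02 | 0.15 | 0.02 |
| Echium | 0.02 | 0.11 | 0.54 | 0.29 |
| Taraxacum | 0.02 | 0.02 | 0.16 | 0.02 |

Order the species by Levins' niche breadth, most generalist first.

Σp_P1ᵢ² = 0.02² + 0.34² + 0.33² + 0.06² + 0.21² + 0.02² + 0.02² = 0.0004 + 0.1156 + 0.1089 + 0.0036 + 0.0441 + 0.0004 + 0.0004 = 0.2734
B_P1 = 1 / 0.2734 = 3.6576
Σp_P4ᵢ² = 0.11² + 0.31² + 0.02² + 0.41² + 0.02² + 0.11² + 0.02² = 0.0121 + 0.0961 + 0.0004 + 0.1681 + 0.0004 + 0.0121 + 0.0004 = 0.2896
B_P4 = 1 / 0.2896 = 3.4530
Σp_P3ᵢ² = 0.02² + 0.02² + 0.09² + 0.02² + 0.15² + 0.54² + 0.16² = 0.0004 + 0.0004 + 0.0081 + 0.0004 + 0.0225 + 0.2916 + 0.0256 = 0.3490
B_P3 = 1 / 0.3490 = 2.8653
Σp_P2ᵢ² = 0.17² + 0.02² + 0.02² + 0.46² + 0.02² + 0.29² + 0.02² = 0.0289 + 0.0004 + 0.0004 + 0.2116 + 0.0004 + 0.0841 + 0.0004 = 0.3262
B_P2 = 1 / 0.3262 = 3.0656
Ranking by B (broadest → narrowest): population P1 (3.66) > population P4 (3.45) > population P2 (3.07) > population P3 (2.87)

population P1 > population P4 > population P2 > population P3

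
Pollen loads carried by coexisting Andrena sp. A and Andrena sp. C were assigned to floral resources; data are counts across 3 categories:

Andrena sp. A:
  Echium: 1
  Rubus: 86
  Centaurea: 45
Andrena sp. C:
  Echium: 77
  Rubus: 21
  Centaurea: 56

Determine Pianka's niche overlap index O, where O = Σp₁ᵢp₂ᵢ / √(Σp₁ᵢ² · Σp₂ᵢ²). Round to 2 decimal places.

Proportions for Andrena sp. A (n=132): 1/132=0.0076, 86/132=0.6515, 45/132=0.3409
Proportions for Andrena sp. C (n=154): 77/154=0.5000, 21/154=0.1364, 56/154=0.3636
Σ p₁ᵢp₂ᵢ = 0.003800 + 0.088865 + 0.123951 = 0.216616
Σp_1ᵢ² = 0.0076² + 0.6515² + 0.3409² = 0.000058 + 0.424452 + 0.116213 = 0.540723
Σp_2ᵢ² = 0.5000² + 0.1364² + 0.3636² = 0.250000 + 0.018605 + 0.132205 = 0.400810
O = 0.216616 / √(0.540723 × 0.400810) = 0.216616 / 0.4655397 = 0.4653

0.47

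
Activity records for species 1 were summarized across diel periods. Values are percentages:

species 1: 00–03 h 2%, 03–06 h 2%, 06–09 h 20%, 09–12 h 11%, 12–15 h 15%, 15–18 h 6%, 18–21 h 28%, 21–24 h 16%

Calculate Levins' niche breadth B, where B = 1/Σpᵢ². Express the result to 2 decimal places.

5.46

Convert percentages to proportions (divide by 100).
Σpᵢ² = 0.02² + 0.02² + 0.20² + 0.11² + 0.15² + 0.06² + 0.28² + 0.16² = 0.0004 + 0.0004 + 0.0400 + 0.0121 + 0.0225 + 0.0036 + 0.0784 + 0.0256 = 0.1830
B = 1 / 0.1830 = 5.4645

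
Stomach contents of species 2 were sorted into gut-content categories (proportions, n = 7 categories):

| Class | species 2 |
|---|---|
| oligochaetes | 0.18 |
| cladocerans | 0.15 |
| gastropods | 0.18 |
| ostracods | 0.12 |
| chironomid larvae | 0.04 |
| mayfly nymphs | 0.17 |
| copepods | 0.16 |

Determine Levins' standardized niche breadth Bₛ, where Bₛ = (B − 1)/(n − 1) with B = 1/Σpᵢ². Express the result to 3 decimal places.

0.890

Σpᵢ² = 0.18² + 0.15² + 0.18² + 0.12² + 0.04² + 0.17² + 0.16² = 0.0324 + 0.0225 + 0.0324 + 0.0144 + 0.0016 + 0.0289 + 0.0256 = 0.1578
B = 1 / 0.1578 = 6.33714
Bₛ = (B − 1)/(n − 1) = (6.33714 − 1)/(7 − 1) = 5.33714/6 = 0.88952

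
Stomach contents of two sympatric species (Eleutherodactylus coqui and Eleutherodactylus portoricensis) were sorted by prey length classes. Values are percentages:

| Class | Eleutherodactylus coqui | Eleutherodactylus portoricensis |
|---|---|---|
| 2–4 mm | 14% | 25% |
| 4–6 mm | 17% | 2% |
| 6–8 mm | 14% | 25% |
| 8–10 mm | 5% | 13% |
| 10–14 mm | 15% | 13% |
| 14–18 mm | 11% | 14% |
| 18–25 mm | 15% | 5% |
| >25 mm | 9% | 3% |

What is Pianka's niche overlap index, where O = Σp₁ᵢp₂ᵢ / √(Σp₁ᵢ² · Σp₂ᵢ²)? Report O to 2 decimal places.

0.79

Convert percentages to proportions (divide by 100).
Σ p₁ᵢp₂ᵢ = 0.0350 + 0.0034 + 0.0350 + 0.0065 + 0.0195 + 0.0154 + 0.0075 + 0.0027 = 0.1250
Σp_1ᵢ² = 0.14² + 0.17² + 0.14² + 0.05² + 0.15² + 0.11² + 0.15² + 0.09² = 0.0196 + 0.0289 + 0.0196 + 0.0025 + 0.0225 + 0.0121 + 0.0225 + 0.0081 = 0.1358
Σp_2ᵢ² = 0.25² + 0.02² + 0.25² + 0.13² + 0.13² + 0.14² + 0.05² + 0.03² = 0.0625 + 0.0004 + 0.0625 + 0.0169 + 0.0169 + 0.0196 + 0.0025 + 0.0009 = 0.1822
O = 0.1250 / √(0.1358 × 0.1822) = 0.1250 / 0.15730 = 0.7947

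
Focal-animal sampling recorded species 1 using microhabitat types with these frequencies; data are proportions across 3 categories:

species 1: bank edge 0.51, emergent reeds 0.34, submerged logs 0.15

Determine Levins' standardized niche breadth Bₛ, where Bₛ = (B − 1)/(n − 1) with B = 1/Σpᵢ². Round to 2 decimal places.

0.76

Σpᵢ² = 0.51² + 0.34² + 0.15² = 0.2601 + 0.1156 + 0.0225 = 0.3982
B = 1 / 0.3982 = 2.5113
Bₛ = (B − 1)/(n − 1) = (2.5113 − 1)/(3 − 1) = 1.5113/2 = 0.7557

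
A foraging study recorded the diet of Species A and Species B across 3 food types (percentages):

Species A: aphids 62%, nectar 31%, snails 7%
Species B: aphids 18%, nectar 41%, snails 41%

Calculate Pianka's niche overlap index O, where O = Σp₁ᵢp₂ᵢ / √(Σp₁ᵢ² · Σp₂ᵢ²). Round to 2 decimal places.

0.63

Convert percentages to proportions (divide by 100).
Σ p₁ᵢp₂ᵢ = 0.1116 + 0.1271 + 0.0287 = 0.2674
Σp_1ᵢ² = 0.62² + 0.31² + 0.07² = 0.3844 + 0.0961 + 0.0049 = 0.4854
Σp_2ᵢ² = 0.18² + 0.41² + 0.41² = 0.0324 + 0.1681 + 0.1681 = 0.3686
O = 0.2674 / √(0.4854 × 0.3686) = 0.2674 / 0.42299 = 0.6322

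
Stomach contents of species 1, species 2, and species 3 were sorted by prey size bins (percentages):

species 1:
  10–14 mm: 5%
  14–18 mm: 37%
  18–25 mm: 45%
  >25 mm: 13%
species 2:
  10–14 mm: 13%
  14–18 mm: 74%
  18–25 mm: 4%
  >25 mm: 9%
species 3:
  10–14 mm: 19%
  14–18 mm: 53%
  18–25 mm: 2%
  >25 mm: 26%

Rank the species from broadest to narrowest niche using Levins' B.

species 1 > species 3 > species 2

Convert percentages to proportions (divide by 100).
Σp_1ᵢ² = 0.05² + 0.37² + 0.45² + 0.13² = 0.0025 + 0.1369 + 0.2025 + 0.0169 = 0.3588
B_1 = 1 / 0.3588 = 2.7871
Σp_2ᵢ² = 0.13² + 0.74² + 0.04² + 0.09² = 0.0169 + 0.5476 + 0.0016 + 0.0081 = 0.5742
B_2 = 1 / 0.5742 = 1.7416
Σp_3ᵢ² = 0.19² + 0.53² + 0.02² + 0.26² = 0.0361 + 0.2809 + 0.0004 + 0.0676 = 0.3850
B_3 = 1 / 0.3850 = 2.5974
Ranking by B (broadest → narrowest): species 1 (2.79) > species 3 (2.60) > species 2 (1.74)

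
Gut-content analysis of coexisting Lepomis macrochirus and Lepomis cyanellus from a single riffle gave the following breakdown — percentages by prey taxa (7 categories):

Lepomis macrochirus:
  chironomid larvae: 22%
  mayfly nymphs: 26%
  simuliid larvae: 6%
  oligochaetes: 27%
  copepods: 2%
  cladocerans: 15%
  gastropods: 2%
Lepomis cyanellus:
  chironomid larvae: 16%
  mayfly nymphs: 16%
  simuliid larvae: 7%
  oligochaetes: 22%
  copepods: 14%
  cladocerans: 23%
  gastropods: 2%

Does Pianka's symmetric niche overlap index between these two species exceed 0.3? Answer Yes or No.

Convert percentages to proportions (divide by 100).
Σ p₁ᵢp₂ᵢ = 0.0352 + 0.0416 + 0.0042 + 0.0594 + 0.0028 + 0.0345 + 0.0004 = 0.1781
Σp_1ᵢ² = 0.22² + 0.26² + 0.06² + 0.27² + 0.02² + 0.15² + 0.02² = 0.0484 + 0.0676 + 0.0036 + 0.0729 + 0.0004 + 0.0225 + 0.0004 = 0.2158
Σp_2ᵢ² = 0.16² + 0.16² + 0.07² + 0.22² + 0.14² + 0.23² + 0.02² = 0.0256 + 0.0256 + 0.0049 + 0.0484 + 0.0196 + 0.0529 + 0.0004 = 0.1774
O = 0.1781 / √(0.2158 × 0.1774) = 0.1781 / 0.19566 = 0.9103
O = 0.9103 > 0.3 → Yes.

Yes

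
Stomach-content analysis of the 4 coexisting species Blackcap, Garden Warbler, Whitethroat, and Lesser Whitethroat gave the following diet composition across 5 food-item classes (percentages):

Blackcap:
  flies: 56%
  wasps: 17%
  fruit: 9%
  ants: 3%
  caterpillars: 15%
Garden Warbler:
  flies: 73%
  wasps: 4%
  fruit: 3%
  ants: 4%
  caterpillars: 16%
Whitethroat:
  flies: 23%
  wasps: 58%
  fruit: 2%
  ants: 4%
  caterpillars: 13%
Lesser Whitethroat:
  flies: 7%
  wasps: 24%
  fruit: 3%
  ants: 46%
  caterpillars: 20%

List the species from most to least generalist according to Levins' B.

Convert percentages to proportions (divide by 100).
Σp_Blacᵢ² = 0.56² + 0.17² + 0.09² + 0.03² + 0.15² = 0.3136 + 0.0289 + 0.0081 + 0.0009 + 0.0225 = 0.3740
B_Blac = 1 / 0.3740 = 2.6738
Σp_Gardᵢ² = 0.73² + 0.04² + 0.03² + 0.04² + 0.16² = 0.5329 + 0.0016 + 0.0009 + 0.0016 + 0.0256 = 0.5626
B_Gard = 1 / 0.5626 = 1.7775
Σp_Whitᵢ² = 0.23² + 0.58² + 0.02² + 0.04² + 0.13² = 0.0529 + 0.3364 + 0.0004 + 0.0016 + 0.0169 = 0.4082
B_Whit = 1 / 0.4082 = 2.4498
Σp_Lessᵢ² = 0.07² + 0.24² + 0.03² + 0.46² + 0.20² = 0.0049 + 0.0576 + 0.0009 + 0.2116 + 0.0400 = 0.3150
B_Less = 1 / 0.3150 = 3.1746
Ranking by B (broadest → narrowest): Lesser Whitethroat (3.17) > Blackcap (2.67) > Whitethroat (2.45) > Garden Warbler (1.78)

Lesser Whitethroat > Blackcap > Whitethroat > Garden Warbler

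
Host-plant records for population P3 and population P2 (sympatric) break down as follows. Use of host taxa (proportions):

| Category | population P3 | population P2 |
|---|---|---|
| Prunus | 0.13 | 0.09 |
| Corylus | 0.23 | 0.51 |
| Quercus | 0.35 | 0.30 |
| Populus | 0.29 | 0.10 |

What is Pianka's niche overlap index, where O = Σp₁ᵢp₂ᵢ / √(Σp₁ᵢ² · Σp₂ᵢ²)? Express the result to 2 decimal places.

Σ p₁ᵢp₂ᵢ = 0.0117 + 0.1173 + 0.1050 + 0.0290 = 0.2630
Σp_1ᵢ² = 0.13² + 0.23² + 0.35² + 0.29² = 0.0169 + 0.0529 + 0.1225 + 0.0841 = 0.2764
Σp_2ᵢ² = 0.09² + 0.51² + 0.30² + 0.10² = 0.0081 + 0.2601 + 0.0900 + 0.0100 = 0.3682
O = 0.2630 / √(0.2764 × 0.3682) = 0.2630 / 0.31901 = 0.8244

0.82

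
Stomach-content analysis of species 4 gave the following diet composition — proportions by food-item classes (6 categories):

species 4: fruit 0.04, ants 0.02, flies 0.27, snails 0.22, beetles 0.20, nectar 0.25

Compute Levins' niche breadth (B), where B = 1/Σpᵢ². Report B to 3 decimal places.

Σpᵢ² = 0.04² + 0.02² + 0.27² + 0.22² + 0.20² + 0.25² = 0.0016 + 0.0004 + 0.0729 + 0.0484 + 0.0400 + 0.0625 = 0.2258
B = 1 / 0.2258 = 4.42870

4.429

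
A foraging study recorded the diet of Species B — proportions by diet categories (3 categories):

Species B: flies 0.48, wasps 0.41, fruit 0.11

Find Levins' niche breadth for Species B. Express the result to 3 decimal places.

Σpᵢ² = 0.48² + 0.41² + 0.11² = 0.2304 + 0.1681 + 0.0121 = 0.4106
B = 1 / 0.4106 = 2.43546

2.435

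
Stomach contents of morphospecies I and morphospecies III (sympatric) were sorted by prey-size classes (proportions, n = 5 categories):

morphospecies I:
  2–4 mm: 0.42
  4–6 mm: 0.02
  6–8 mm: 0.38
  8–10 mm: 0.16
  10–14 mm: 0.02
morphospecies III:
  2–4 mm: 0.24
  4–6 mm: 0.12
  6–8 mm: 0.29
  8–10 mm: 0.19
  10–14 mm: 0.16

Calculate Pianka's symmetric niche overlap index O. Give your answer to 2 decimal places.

Σ p₁ᵢp₂ᵢ = 0.1008 + 0.0024 + 0.1102 + 0.0304 + 0.0032 = 0.2470
Σp_1ᵢ² = 0.42² + 0.02² + 0.38² + 0.16² + 0.02² = 0.1764 + 0.0004 + 0.1444 + 0.0256 + 0.0004 = 0.3472
Σp_2ᵢ² = 0.24² + 0.12² + 0.29² + 0.19² + 0.16² = 0.0576 + 0.0144 + 0.0841 + 0.0361 + 0.0256 = 0.2178
O = 0.2470 / √(0.3472 × 0.2178) = 0.2470 / 0.27499 = 0.8982

0.90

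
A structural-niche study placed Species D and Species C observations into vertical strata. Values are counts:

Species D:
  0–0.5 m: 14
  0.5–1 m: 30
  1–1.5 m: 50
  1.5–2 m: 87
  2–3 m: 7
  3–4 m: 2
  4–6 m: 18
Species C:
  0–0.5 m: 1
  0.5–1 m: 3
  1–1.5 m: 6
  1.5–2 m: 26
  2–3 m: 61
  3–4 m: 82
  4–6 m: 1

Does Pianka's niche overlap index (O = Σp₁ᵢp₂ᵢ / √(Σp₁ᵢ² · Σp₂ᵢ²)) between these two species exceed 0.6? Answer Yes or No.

No

Proportions for Species D (n=208): 14/208=0.0673, 30/208=0.1442, 50/208=0.2404, 87/208=0.4183, 7/208=0.0337, 2/208=0.0096, 18/208=0.0865
Proportions for Species C (n=180): 1/180=0.0056, 3/180=0.0167, 6/180=0.0333, 26/180=0.1444, 61/180=0.3389, 82/180=0.4556, 1/180=0.0056
Σ p₁ᵢp₂ᵢ = 0.000377 + 0.002408 + 0.008005 + 0.060403 + 0.011421 + 0.004374 + 0.000484 = 0.087472
Σp_1ᵢ² = 0.0673² + 0.1442² + 0.2404² + 0.4183² + 0.0337² + 0.0096² + 0.0865² = 0.004529 + 0.020794 + 0.057792 + 0.174975 + 0.001136 + 0.000092 + 0.007482 = 0.266800
Σp_2ᵢ² = 0.0056² + 0.0167² + 0.0333² + 0.1444² + 0.3389² + 0.4556² + 0.0056² = 0.000031 + 0.000279 + 0.001109 + 0.020851 + 0.114853 + 0.207571 + 0.000031 = 0.344725
O = 0.087472 / √(0.266800 × 0.344725) = 0.087472 / 0.3032699 = 0.2884
O = 0.2884 < 0.6 → No.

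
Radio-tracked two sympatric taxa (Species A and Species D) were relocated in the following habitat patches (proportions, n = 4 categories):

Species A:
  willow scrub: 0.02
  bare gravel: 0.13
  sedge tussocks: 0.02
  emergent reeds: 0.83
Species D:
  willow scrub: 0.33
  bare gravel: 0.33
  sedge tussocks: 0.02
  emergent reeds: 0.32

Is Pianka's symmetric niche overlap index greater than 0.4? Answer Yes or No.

Yes

Σ p₁ᵢp₂ᵢ = 0.0066 + 0.0429 + 0.0004 + 0.2656 = 0.3155
Σp_1ᵢ² = 0.02² + 0.13² + 0.02² + 0.83² = 0.0004 + 0.0169 + 0.0004 + 0.6889 = 0.7066
Σp_2ᵢ² = 0.33² + 0.33² + 0.02² + 0.32² = 0.1089 + 0.1089 + 0.0004 + 0.1024 = 0.3206
O = 0.3155 / √(0.7066 × 0.3206) = 0.3155 / 0.47596 = 0.6629
O = 0.6629 > 0.4 → Yes.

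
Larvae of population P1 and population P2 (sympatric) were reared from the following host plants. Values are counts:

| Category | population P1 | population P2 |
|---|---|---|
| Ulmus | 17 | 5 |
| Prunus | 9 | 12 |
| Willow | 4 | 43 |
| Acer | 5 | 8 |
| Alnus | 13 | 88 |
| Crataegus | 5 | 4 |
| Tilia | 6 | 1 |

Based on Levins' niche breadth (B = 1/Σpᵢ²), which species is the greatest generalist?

population P1

Proportions for population P1 (n=59): 17/59=0.2881, 9/59=0.1525, 4/59=0.0678, 5/59=0.0847, 13/59=0.2203, 5/59=0.0847, 6/59=0.1017
Proportions for population P2 (n=161): 5/161=0.0311, 12/161=0.0745, 43/161=0.2671, 8/161=0.0497, 88/161=0.5466, 4/161=0.0248, 1/161=0.0062
Σp_P1ᵢ² = 0.2881² + 0.1525² + 0.0678² + 0.0847² + 0.2203² + 0.0847² + 0.1017² = 0.083002 + 0.023256 + 0.004597 + 0.007174 + 0.048532 + 0.007174 + 0.010343 = 0.184078
B_P1 = 1 / 0.184078 = 5.4325
Σp_P2ᵢ² = 0.0311² + 0.0745² + 0.2671² + 0.0497² + 0.5466² + 0.0248² + 0.0062² = 0.000967 + 0.005550 + 0.071342 + 0.002470 + 0.298772 + 0.000615 + 0.000038 = 0.379754
B_P2 = 1 / 0.379754 = 2.6333
Highest B → broadest niche (most generalist): population P1 (B = 5.43).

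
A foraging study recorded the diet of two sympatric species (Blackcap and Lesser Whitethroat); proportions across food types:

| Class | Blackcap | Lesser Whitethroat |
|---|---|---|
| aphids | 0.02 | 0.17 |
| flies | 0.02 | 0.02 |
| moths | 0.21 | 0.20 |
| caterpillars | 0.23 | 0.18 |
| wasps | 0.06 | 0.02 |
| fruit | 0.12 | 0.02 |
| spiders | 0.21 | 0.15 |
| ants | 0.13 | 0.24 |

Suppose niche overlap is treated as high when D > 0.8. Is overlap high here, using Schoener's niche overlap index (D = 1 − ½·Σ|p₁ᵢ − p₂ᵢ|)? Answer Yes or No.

Σ|p₁ᵢ − p₂ᵢ| = 0.15 + 0.00 + 0.01 + 0.05 + 0.04 + 0.10 + 0.06 + 0.11 = 0.52
D = 1 − ½ × 0.52 = 1 − 0.260 = 0.7400
D = 0.7400 < 0.8 → No.

No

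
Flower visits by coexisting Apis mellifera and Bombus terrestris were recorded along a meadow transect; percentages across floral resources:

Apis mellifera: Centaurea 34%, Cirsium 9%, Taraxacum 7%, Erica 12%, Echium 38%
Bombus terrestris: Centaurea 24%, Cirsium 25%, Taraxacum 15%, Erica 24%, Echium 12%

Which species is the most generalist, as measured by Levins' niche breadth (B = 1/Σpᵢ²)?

Bombus terrestris

Convert percentages to proportions (divide by 100).
Σp_mellᵢ² = 0.34² + 0.09² + 0.07² + 0.12² + 0.38² = 0.1156 + 0.0081 + 0.0049 + 0.0144 + 0.1444 = 0.2874
B_mell = 1 / 0.2874 = 3.4795
Σp_terrᵢ² = 0.24² + 0.25² + 0.15² + 0.24² + 0.12² = 0.0576 + 0.0625 + 0.0225 + 0.0576 + 0.0144 = 0.2146
B_terr = 1 / 0.2146 = 4.6598
Highest B → broadest niche (most generalist): Bombus terrestris (B = 4.66).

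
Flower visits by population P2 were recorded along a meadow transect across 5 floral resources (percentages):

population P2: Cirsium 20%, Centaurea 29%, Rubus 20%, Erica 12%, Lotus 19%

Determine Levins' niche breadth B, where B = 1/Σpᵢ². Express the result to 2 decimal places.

Convert percentages to proportions (divide by 100).
Σpᵢ² = 0.20² + 0.29² + 0.20² + 0.12² + 0.19² = 0.0400 + 0.0841 + 0.0400 + 0.0144 + 0.0361 = 0.2146
B = 1 / 0.2146 = 4.6598

4.66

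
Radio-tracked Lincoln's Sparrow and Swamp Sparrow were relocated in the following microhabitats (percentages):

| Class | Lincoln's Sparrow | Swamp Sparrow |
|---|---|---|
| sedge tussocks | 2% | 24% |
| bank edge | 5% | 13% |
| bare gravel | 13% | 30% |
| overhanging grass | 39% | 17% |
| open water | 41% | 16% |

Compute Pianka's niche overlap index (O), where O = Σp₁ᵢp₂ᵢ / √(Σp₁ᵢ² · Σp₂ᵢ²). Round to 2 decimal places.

0.67

Convert percentages to proportions (divide by 100).
Σ p₁ᵢp₂ᵢ = 0.0048 + 0.0065 + 0.0390 + 0.0663 + 0.0656 = 0.1822
Σp_1ᵢ² = 0.02² + 0.05² + 0.13² + 0.39² + 0.41² = 0.0004 + 0.0025 + 0.0169 + 0.1521 + 0.1681 = 0.3400
Σp_2ᵢ² = 0.24² + 0.13² + 0.30² + 0.17² + 0.16² = 0.0576 + 0.0169 + 0.0900 + 0.0289 + 0.0256 = 0.2190
O = 0.1822 / √(0.3400 × 0.2190) = 0.1822 / 0.27287 = 0.6677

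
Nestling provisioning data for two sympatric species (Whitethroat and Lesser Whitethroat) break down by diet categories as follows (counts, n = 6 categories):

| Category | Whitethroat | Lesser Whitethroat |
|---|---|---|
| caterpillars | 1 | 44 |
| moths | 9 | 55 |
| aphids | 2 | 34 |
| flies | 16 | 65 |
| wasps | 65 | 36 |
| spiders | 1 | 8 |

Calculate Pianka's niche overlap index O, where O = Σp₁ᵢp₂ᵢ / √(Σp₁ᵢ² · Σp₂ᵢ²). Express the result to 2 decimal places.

Proportions for Whitethroat (n=94): 1/94=0.0106, 9/94=0.0957, 2/94=0.0213, 16/94=0.1702, 65/94=0.6915, 1/94=0.0106
Proportions for Lesser Whitethroat (n=242): 44/242=0.1818, 55/242=0.2273, 34/242=0.1405, 65/242=0.2686, 36/242=0.1488, 8/242=0.0331
Σ p₁ᵢp₂ᵢ = 0.001927 + 0.021753 + 0.002993 + 0.045716 + 0.102895 + 0.000351 = 0.175635
Σp_1ᵢ² = 0.0106² + 0.0957² + 0.0213² + 0.1702² + 0.6915² + 0.0106² = 0.000112 + 0.009158 + 0.000454 + 0.028968 + 0.478172 + 0.000112 = 0.516976
Σp_2ᵢ² = 0.1818² + 0.2273² + 0.1405² + 0.2686² + 0.1488² + 0.0331² = 0.033051 + 0.051665 + 0.019740 + 0.072146 + 0.022141 + 0.001096 = 0.199839
O = 0.175635 / √(0.516976 × 0.199839) = 0.175635 / 0.3214218 = 0.5464

0.55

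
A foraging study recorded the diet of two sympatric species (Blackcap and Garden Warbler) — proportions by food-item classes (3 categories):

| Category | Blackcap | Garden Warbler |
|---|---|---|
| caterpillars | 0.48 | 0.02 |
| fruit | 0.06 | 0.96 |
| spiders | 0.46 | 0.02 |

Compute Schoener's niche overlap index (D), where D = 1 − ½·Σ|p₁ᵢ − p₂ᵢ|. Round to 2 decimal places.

0.10

Σ|p₁ᵢ − p₂ᵢ| = 0.46 + 0.90 + 0.44 = 1.80
D = 1 − ½ × 1.80 = 1 − 0.900 = 0.1000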